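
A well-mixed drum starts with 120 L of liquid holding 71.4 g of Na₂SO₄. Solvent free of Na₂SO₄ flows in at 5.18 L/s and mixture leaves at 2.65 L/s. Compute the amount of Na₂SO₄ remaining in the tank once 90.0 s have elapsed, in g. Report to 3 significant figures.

Let m(t) be the amount of Na₂SO₄. Volume: V(t) = V₀ + (Q_in − Q_out) t = 120 + 2.5300 t; V(90.0) = 347.70 L.
Solute balance: dm/dt = 0 − Q_out C = −Q_out m/V(t).
Separate: dm/m = −Q_out dt/V(t) ⇒ ln(m/m₀) = −(Q_out/(Q_in−Q_out)) ln(V/V₀).
m = m₀ (V₀/V)^(Q_out/(Q_in−Q_out)) = 71.4 × (120/347.70)^(1.0474) = 23.429 g.

23.4 g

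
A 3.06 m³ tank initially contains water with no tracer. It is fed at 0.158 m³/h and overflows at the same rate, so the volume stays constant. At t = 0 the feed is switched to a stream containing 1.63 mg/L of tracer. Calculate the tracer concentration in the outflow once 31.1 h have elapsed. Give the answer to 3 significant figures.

1.30 mg/L

Transient balance on the dissolved component: V dC/dt = Q(C_in − C).
Time constant τ = V/Q = 3.06/0.158 = 19.367 h.
C approaches C_in exponentially: C(t) = C_in + (C₀ − C_in) e^(−t/τ).
C(31.1) = 1.63 + (0 − 1.63)·e^(−31.1/19.367) = 1.63 + (-1.6300)·0.20073 = 1.3028 mg/L.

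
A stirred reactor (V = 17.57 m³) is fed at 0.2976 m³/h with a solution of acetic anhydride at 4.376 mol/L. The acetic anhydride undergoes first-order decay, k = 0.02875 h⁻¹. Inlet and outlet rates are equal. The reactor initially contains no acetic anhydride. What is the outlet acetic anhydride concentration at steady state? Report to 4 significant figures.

V dC/dt = Q(C_in − C) − k V C.
At steady state: 0 = Q C_in − (Q + kV) C_ss, so C_ss = Q C_in/(Q + kV).
C_ss = 0.2976·4.376/(0.2976 + 0.02875·17.57) = 1.30230/0.802737 = 1.62232 mol/L.

1.622 mol/L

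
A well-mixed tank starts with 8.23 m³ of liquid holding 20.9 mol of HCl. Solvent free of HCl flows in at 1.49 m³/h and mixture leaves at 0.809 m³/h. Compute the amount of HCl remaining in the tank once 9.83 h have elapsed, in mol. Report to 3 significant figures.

Let m(t) be the amount of HCl. Volume: V(t) = V₀ + (Q_in − Q_out) t = 8.23 + 0.68100 t; V(9.83) = 14.924 m³.
Species balance (pure solvent in): dm/dt = −Q_out · m/V(t).
dm/m = −Q_out dt/(V₀ + 0.68100 t); integrating gives ln(m/m₀) = −(Q_out/(Q_in−Q_out)) ln(V/V₀).
m = m₀ (V₀/V)^(Q_out/(Q_in−Q_out)) = 20.9 × (8.23/14.924)^(1.1880) = 10.305 mol.

10.3 mol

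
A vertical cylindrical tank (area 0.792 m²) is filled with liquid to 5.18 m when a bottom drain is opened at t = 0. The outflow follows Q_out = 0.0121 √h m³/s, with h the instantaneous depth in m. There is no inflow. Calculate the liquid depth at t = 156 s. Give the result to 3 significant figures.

With no inflow, A dh/dt = −0.0121 √h.
Separate and integrate: 2(√h − √h₀) = −(0.0121/A) t.
√h = √5.18 − 0.0121·156/(2·0.792) = 2.2760 − 1.1917 = 1.0843.
h = 1.0843² = 1.1757 m.

1.18 m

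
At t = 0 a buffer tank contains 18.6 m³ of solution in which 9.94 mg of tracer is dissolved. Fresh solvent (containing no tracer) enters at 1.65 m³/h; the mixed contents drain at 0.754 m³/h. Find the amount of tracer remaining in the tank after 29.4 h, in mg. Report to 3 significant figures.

Let m(t) be the amount of tracer. Volume: V(t) = V₀ + (Q_in − Q_out) t = 18.6 + 0.89600 t; V(29.4) = 44.942 m³.
Species balance (pure solvent in): dm/dt = −Q_out · m/V(t).
Separate: dm/m = −Q_out dt/V(t) ⇒ ln(m/m₀) = −(Q_out/(Q_in−Q_out)) ln(V/V₀).
m = m₀ (V₀/V)^(Q_out/(Q_in−Q_out)) = 9.94 × (18.6/44.942)^(0.84152) = 4.7311 mg.

4.73 mg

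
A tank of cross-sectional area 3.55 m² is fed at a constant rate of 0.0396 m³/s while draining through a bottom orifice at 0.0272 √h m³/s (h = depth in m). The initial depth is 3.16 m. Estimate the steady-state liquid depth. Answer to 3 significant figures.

A dh/dt = Q_in − 0.0272 √h. Steady state requires inflow = outflow:
Q_in = 0.0272 √h_ss ⇒ √h_ss = 0.0396/0.0272 = 1.4559.
h_ss = 1.4559² = 2.1196 m. (Since h₀ = 3.16 m > h_ss, the level will fall toward this value.)

2.12 m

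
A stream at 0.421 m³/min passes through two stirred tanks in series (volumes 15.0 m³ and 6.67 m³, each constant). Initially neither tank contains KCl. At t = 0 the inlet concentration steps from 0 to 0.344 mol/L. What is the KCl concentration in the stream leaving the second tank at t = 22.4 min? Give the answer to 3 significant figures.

Time constants: τᵢ = Vᵢ/Q for each well-mixed tank.
τ₁ = 15.0/0.421 = 35.629 min; τ₂ = 6.67/0.421 = 15.843 min.
Solving the cascade with C₁(0)=C₂(0)=0 gives C₂(t) = C_in[1 − (τ₁ e^(−t/τ₁) − τ₂ e^(−t/τ₂))/(τ₁ − τ₂)].
At t = 22.4: e^(−t/τ₁) = 0.53329, e^(−t/τ₂) = 0.24320.
C₂ = 0.344·[1 − (35.629·0.53329 − 15.843·0.24320)/(19.786)] = 0.344·0.23444 = 0.080646 mol/L.

0.0806 mol/L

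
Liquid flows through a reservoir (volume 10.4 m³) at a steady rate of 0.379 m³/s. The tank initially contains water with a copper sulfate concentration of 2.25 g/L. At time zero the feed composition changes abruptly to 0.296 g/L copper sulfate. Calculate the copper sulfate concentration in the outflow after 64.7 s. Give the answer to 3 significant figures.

0.481 g/L

Mass balance on the solute (V constant): V dC/dt = Q(C_in − C).
Time constant τ = V/Q = 10.4/0.379 = 27.441 s.
Solution: C(t) = C_in + (C₀ − C_in) e^(−t/τ).
C(64.7) = 0.296 + (2.25 − 0.296)·e^(−64.7/27.441) = 0.296 + (1.9540)·0.094627 = 0.48090 g/L.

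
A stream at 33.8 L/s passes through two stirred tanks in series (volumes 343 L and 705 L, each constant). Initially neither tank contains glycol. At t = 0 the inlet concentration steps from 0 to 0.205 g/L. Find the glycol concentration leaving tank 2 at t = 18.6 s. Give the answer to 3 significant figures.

Time constants: τᵢ = Vᵢ/Q for each well-mixed tank.
τ₁ = 343/33.8 = 10.148 s; τ₂ = 705/33.8 = 20.858 s.
Solving the cascade with C₁(0)=C₂(0)=0 gives C₂(t) = C_in[1 − (τ₁ e^(−t/τ₁) − τ₂ e^(−t/τ₂))/(τ₁ − τ₂)].
At t = 18.6: e^(−t/τ₁) = 0.15995, e^(−t/τ₂) = 0.40994.
C₂ = 0.205·[1 − (10.148·0.15995 − 20.858·0.40994)/(-10.710)] = 0.205·0.35319 = 0.072404 g/L.

0.0724 g/L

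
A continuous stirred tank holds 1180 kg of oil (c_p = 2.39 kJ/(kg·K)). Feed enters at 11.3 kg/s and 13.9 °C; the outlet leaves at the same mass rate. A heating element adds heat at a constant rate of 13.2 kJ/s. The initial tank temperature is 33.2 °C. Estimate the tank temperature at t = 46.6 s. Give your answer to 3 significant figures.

26.4 °C

M c_p dT/dt = ṁ c_p (T_in − T) + Q̇.
τ = M/ṁ = 104.42 s; T_ss = T_in + Q̇/(ṁ c_p) = 13.9 + 13.2/(11.3·2.39) = 14.389 °C.
T approaches T_ss exponentially: T(t) = T_ss + (T₀ − T_ss) e^(−t/τ).
T(46.6) = 14.389 + (18.811)·e^(−46.6/104.42) = 14.389 + (18.811)·0.64002 = 26.428 °C.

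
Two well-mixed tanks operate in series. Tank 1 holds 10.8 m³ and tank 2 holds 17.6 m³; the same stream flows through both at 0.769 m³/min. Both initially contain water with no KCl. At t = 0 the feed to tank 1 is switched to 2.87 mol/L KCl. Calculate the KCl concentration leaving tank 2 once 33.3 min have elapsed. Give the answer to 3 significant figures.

Species balance on tank i: dCᵢ/dt = (Cᵢ₋₁ − Cᵢ)/τᵢ with τᵢ = Vᵢ/Q.
τ₁ = 10.8/0.769 = 14.044 min; τ₂ = 17.6/0.769 = 22.887 min.
Tank 1: C₁ = C_in(1 − e^(−t/τ₁)). Tank 2 (τ₁ ≠ τ₂): C₂ = C_in[1 − (τ₁ e^(−t/τ₁) − τ₂ e^(−t/τ₂))/(τ₁ − τ₂)].
At t = 33.3: e^(−t/τ₁) = 0.093380, e^(−t/τ₂) = 0.23340.
C₂ = 2.87·[1 − (14.044·0.093380 − 22.887·0.23340)/(-8.8427)] = 2.87·0.54420 = 1.5619 mol/L.

1.56 mol/L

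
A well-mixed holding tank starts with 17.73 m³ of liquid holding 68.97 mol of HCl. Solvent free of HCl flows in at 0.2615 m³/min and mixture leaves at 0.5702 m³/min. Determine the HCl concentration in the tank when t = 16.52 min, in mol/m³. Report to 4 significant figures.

2.919 mol/m³

Total volume: dV/dt = Q_in − Q_out = -0.308700 m³/min, so V(t) = 17.73 − 0.308700 t and V(16.52) = 12.6303 m³.
No HCl enters, so dm/dt = −Q_out · (m/V).
dm/m = −Q_out dt/(V₀ − 0.308700 t); integrating gives ln(m/m₀) = −(Q_out/(Q_in−Q_out)) ln(V/V₀).
m = m₀ (V₀/V)^(Q_out/(Q_in−Q_out)) = 68.97 × (17.73/12.6303)^(-1.84710) = 36.8629 mol.
C = m/V = 36.8629/12.6303 = 2.91862 mol/m³.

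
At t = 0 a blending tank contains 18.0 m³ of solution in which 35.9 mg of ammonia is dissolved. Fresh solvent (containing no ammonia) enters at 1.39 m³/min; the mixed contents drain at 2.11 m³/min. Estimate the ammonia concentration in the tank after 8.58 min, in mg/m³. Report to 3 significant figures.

0.886 mg/m³

Total volume: dV/dt = Q_in − Q_out = -0.72000 m³/min, so V(t) = 18.0 − 0.72000 t and V(8.58) = 11.822 m³.
Solute balance: dm/dt = 0 − Q_out C = −Q_out m/V(t).
dm/m = −Q_out dt/(V₀ − 0.72000 t); integrating gives ln(m/m₀) = −(Q_out/(Q_in−Q_out)) ln(V/V₀).
m = m₀ (V₀/V)^(Q_out/(Q_in−Q_out)) = 35.9 × (18.0/11.822)^(-2.9306) = 10.473 mg.
C = m/V = 10.473/11.822 = 0.88586 mg/m³.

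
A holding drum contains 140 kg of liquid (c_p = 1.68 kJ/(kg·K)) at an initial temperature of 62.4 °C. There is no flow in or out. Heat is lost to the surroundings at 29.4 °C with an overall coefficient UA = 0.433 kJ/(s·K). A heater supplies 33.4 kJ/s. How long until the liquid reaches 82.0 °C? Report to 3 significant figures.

319 s

Lumped-capacitance energy balance: M c_p dT/dt = UA(T_amb − T) + Q̇.
τ = M c_p/UA = 543.19 s; T_ss = T_amb + Q̇/UA = 29.4 + 33.4/0.433 = 106.54 °C.
T(t) = T_ss + (T₀ − T_ss)e^(−t/τ); set T = 82.0:
t = −τ ln[(T − T_ss)/(T₀ − T_ss)] = −543.19 · ln(0.55592) = 318.92 s.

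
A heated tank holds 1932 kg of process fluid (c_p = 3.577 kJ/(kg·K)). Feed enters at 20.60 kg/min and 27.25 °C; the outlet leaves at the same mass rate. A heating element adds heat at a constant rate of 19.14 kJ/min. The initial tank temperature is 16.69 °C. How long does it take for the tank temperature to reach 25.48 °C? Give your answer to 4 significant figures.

Heat balance on the well-mixed liquid: M c_p dT/dt = ṁ c_p (T_in − T) + 19.14.
τ = M/ṁ = 93.7864 min; T_ss = T_in + Q̇/(ṁ c_p) = 27.5098 °C.
T(t) = T_ss + (T₀ − T_ss) e^(−t/τ). Set T = 25.48:
e^(−t/τ) = (25.48 − 27.5098)/(16.69 − 27.5098) = 0.187597
t = −93.7864 · ln(0.187597) = 156.948 min.

156.9 min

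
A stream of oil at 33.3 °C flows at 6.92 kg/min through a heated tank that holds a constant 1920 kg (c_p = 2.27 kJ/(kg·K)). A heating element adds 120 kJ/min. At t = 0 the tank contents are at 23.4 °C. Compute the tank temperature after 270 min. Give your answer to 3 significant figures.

34.3 °C

M c_p dT/dt = ṁ c_p (T_in − T) + Q̇.
Rearrange: dT/dt = (T_ss − T)/τ with τ = M/ṁ = 277.46 min and T_ss = T_in + Q̇/(ṁ c_p) = 40.939 °C.
T approaches T_ss exponentially: T(t) = T_ss + (T₀ − T_ss) e^(−t/τ).
T(270) = 40.939 + (-17.539)·e^(−270/277.46) = 40.939 + (-17.539)·0.37790 = 34.311 °C.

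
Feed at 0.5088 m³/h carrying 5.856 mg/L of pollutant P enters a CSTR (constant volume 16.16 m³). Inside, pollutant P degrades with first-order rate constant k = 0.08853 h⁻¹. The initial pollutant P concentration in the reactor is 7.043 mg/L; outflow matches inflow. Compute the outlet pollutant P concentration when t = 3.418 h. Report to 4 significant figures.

5.190 mg/L

V dC/dt = Q(C_in − C) − k V C.
dC/dt = (Q/V) C_in − (Q/V + k) C; effective rate a = Q/V + k = 0.0314851 + 0.08853 = 0.120015 h⁻¹.
C_ss = Q C_in/(Q + kV) = 1.53628 mg/L; C(t) = C_ss + (C₀ − C_ss) e^(−a t).
C(3.418) = 1.53628 + (5.50672)·e^(−0.120015·3.418) = 1.53628 + (5.50672)·0.663510 = 5.19004 mg/L.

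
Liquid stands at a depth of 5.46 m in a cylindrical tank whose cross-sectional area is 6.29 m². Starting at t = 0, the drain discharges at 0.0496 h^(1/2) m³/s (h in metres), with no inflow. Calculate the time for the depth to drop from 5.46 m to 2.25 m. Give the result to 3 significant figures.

A dh/dt = −Q_out = −0.0496 √h.
Separate and integrate: 2(√h − √h₀) = −(0.0496/A) t.
t = 2A(√h₀ − √h)/0.0496 = 2·6.29·(√5.46 − √2.25)/0.0496
  = 12.580 × (2.3367 − 1.5000) / 0.0496 = 212.20 s.

212 s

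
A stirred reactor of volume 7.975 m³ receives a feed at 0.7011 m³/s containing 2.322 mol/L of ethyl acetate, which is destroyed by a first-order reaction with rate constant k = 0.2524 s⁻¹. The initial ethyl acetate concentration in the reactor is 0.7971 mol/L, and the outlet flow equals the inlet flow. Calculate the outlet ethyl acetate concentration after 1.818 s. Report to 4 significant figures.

V dC/dt = Q(C_in − C) − k V C.
This is linear with rate a = Q/V + k = 0.340312 s⁻¹.
C_ss = Q C_in/(Q + kV) = 0.599838 mol/L; C(t) = C_ss + (C₀ − C_ss) e^(−a t).
C(1.818) = 0.599838 + (0.197262)·e^(−0.340312·1.818) = 0.599838 + (0.197262)·0.538651 = 0.706093 mol/L.

0.7061 mol/L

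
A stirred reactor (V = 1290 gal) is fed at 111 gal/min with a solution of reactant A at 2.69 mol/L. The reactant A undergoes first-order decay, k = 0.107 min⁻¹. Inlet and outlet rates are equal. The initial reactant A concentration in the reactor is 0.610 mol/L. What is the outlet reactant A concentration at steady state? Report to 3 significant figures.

1.20 mol/L

V dC/dt = Q(C_in − C) − k V C.
Steady state (dC/dt = 0): C_ss = Q C_in/(Q + kV) = C_in/(1 + kV/Q).
C_ss = 111·2.69/(111 + 0.107·1290) = 298.59/249.03 = 1.1990 mol/L.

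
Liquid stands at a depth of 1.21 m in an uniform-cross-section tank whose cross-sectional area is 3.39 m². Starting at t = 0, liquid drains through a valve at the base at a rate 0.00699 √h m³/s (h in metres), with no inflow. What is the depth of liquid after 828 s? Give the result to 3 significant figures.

0.0607 m

With no inflow, A dh/dt = −0.00699 √h.
This is separable: 2 d(√h)/dt = −0.00699/A, so √h = √h₀ − (0.00699/(2A)) t.
√h = √1.21 − 0.00699·828/(2·3.39) = 1.1000 − 0.85365 = 0.24635.
h = 0.24635² = 0.060690 m.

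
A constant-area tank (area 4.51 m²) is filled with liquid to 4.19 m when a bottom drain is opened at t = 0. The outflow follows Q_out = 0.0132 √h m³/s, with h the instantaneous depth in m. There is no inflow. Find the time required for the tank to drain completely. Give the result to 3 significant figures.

1400 s

A dh/dt = −Q_out = −0.0132 √h.
∫ h^(−1/2) dh = −(0.0132/A) ∫ dt, giving 2√h = 2√h₀ − (0.0132/A) t.
Set h = 0: 2√h₀ = (0.0132/A) t_empty ⇒ t_empty = 2A√h₀/0.0132.
t_empty = 2·4.51·√4.19/0.0132 = 9.0200·2.0469/0.0132 = 1398.7 s.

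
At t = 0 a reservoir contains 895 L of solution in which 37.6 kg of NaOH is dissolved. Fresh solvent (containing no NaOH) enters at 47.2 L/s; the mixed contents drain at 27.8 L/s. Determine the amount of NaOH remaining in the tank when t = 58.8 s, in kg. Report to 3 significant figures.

11.6 kg

Let m(t) be the amount of NaOH. Volume: V(t) = V₀ + (Q_in − Q_out) t = 895 + 19.400 t; V(58.8) = 2035.7 L.
Solute balance: dm/dt = 0 − Q_out C = −Q_out m/V(t).
Separate: dm/m = −Q_out dt/V(t) ⇒ ln(m/m₀) = −(Q_out/(Q_in−Q_out)) ln(V/V₀).
m = m₀ (V₀/V)^(Q_out/(Q_in−Q_out)) = 37.6 × (895/2035.7)^(1.4330) = 11.581 kg.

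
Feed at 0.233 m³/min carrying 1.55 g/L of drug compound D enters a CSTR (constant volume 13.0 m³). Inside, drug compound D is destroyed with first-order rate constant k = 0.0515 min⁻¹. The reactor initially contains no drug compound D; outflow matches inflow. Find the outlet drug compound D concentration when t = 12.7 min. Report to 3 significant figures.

0.234 g/L

Species balance: V dC/dt = Q C_in − Q C − k V C.
dC/dt = (Q/V) C_in − (Q/V + k) C; effective rate a = Q/V + k = 0.017923 + 0.0515 = 0.069423 min⁻¹.
C_ss = Q C_in/(Q + kV) = 0.40017 g/L; C(t) = C_ss + (C₀ − C_ss) e^(−a t).
C(12.7) = 0.40017 + (-0.40017)·e^(−0.069423·12.7) = 0.40017 + (-0.40017)·0.41409 = 0.23446 g/L.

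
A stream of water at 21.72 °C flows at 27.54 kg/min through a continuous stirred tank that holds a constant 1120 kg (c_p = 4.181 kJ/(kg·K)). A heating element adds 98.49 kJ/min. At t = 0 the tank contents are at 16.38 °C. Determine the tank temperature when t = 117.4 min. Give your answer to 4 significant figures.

22.23 °C

M c_p dT/dt = ṁ c_p (T_in − T) + Q̇.
τ = M/ṁ = 40.6681 min; T_ss = T_in + Q̇/(ṁ c_p) = 21.72 + 98.49/(27.54·4.181) = 22.5754 °C.
This is linear first-order; T(t) = T_ss + (T₀ − T_ss) e^(−t/τ).
T(117.4) = 22.5754 + (-6.19536)·e^(−117.4/40.6681) = 22.5754 + (-6.19536)·0.0557553 = 22.2299 °C.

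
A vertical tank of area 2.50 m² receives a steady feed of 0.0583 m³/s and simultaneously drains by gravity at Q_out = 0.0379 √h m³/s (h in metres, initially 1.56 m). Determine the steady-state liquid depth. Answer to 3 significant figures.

A dh/dt = Q_in − 0.0379 √h. Steady state requires inflow = outflow:
Q_in = 0.0379 √h_ss ⇒ √h_ss = 0.0583/0.0379 = 1.5383.
h_ss = 1.5383² = 2.3662 m. (Since h₀ = 1.56 m < h_ss, the level will rise toward this value.)

2.37 m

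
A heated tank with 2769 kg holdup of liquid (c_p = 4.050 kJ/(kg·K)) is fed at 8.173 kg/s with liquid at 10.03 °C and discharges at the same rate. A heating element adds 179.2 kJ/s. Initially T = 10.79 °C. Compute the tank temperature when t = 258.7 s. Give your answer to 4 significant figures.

Heat balance on the well-mixed liquid: M c_p dT/dt = ṁ c_p (T_in − T) + 179.2.
Rearrange: dT/dt = (T_ss − T)/τ with τ = M/ṁ = 338.798 s and T_ss = T_in + Q̇/(ṁ c_p) = 15.4438 °C.
This is linear first-order; T(t) = T_ss + (T₀ − T_ss) e^(−t/τ).
T(258.7) = 15.4438 + (-4.65379)·e^(−258.7/338.798) = 15.4438 + (-4.65379)·0.465995 = 13.2751 °C.

13.28 °C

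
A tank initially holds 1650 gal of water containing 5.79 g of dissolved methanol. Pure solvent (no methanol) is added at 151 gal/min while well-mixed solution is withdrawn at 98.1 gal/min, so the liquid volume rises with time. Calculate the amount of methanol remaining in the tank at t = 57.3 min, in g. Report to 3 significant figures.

Let m(t) be the amount of methanol. Volume: V(t) = V₀ + (Q_in − Q_out) t = 1650 + 52.900 t; V(57.3) = 4681.2 gal.
Solute balance: dm/dt = 0 − Q_out C = −Q_out m/V(t).
Separate: dm/m = −Q_out dt/V(t) ⇒ ln(m/m₀) = −(Q_out/(Q_in−Q_out)) ln(V/V₀).
m = m₀ (V₀/V)^(Q_out/(Q_in−Q_out)) = 5.79 × (1650/4681.2)^(1.8544) = 0.83725 g.

0.837 g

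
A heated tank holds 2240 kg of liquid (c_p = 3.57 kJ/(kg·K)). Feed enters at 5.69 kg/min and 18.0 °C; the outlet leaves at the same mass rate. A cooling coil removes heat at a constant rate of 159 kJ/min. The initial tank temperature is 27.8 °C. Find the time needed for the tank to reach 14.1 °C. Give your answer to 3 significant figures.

M c_p dT/dt = ṁ c_p (T_in − T) − Q̇.
τ = M/ṁ = 393.67 min; T_ss = T_in − Q̇/(ṁ c_p) = 10.173 °C.
T(t) = T_ss + (T₀ − T_ss) e^(−t/τ). Set T = 14.1:
e^(−t/τ) = (14.1 − 10.173)/(27.8 − 10.173) = 0.22280
t = −393.67 · ln(0.22280) = 591.09 min.

591 min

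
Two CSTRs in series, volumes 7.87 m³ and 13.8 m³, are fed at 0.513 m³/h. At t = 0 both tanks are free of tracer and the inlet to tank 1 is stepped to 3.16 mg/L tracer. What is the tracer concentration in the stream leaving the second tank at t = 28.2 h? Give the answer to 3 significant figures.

1.25 mg/L

Species balance on tank i: dCᵢ/dt = (Cᵢ₋₁ − Cᵢ)/τᵢ with τᵢ = Vᵢ/Q.
τ₁ = 7.87/0.513 = 15.341 h; τ₂ = 13.8/0.513 = 26.901 h.
Tank 1: C₁ = C_in(1 − e^(−t/τ₁)). Tank 2 (τ₁ ≠ τ₂): C₂ = C_in[1 − (τ₁ e^(−t/τ₁) − τ₂ e^(−t/τ₂))/(τ₁ − τ₂)].
At t = 28.2: e^(−t/τ₁) = 0.15910, e^(−t/τ₂) = 0.35053.
C₂ = 3.16·[1 − (15.341·0.15910 − 26.901·0.35053)/(-11.559)] = 3.16·0.39542 = 1.2495 mg/L.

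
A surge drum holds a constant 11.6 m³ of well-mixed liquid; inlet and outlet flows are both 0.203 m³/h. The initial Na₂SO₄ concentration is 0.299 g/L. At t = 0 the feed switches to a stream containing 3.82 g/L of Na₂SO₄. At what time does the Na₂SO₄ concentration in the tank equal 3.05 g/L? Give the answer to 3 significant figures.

Mass balance on the solute (V constant): V dC/dt = Q(C_in − C), so τ = V/Q = 57.143 h.
C(t) = C_in + (C₀ − C_in) e^(−t/τ). Set C = 3.05 and solve for t:
e^(−t/τ) = (C − C_in)/(C₀ − C_in) = (3.05 − 3.82)/(0.299 − 3.82) = 0.21869
t = −τ ln(…) = 57.143 × 1.5201 = 86.863 h.

86.9 h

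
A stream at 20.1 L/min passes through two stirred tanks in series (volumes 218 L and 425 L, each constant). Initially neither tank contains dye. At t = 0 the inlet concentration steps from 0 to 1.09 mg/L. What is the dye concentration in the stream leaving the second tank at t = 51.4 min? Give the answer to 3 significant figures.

0.903 mg/L

Each tank obeys Vᵢ dCᵢ/dt = Q(Cᵢ₋₁ − Cᵢ), so τᵢ = Vᵢ/Q.
τ₁ = 218/20.1 = 10.846 min; τ₂ = 425/20.1 = 21.144 min.
Solving the cascade with C₁(0)=C₂(0)=0 gives C₂(t) = C_in[1 − (τ₁ e^(−t/τ₁) − τ₂ e^(−t/τ₂))/(τ₁ − τ₂)].
At t = 51.4: e^(−t/τ₁) = 0.0087459, e^(−t/τ₂) = 0.087956.
C₂ = 1.09·[1 − (10.846·0.0087459 − 21.144·0.087956)/(-10.299)] = 1.09·0.82862 = 0.90320 mg/L.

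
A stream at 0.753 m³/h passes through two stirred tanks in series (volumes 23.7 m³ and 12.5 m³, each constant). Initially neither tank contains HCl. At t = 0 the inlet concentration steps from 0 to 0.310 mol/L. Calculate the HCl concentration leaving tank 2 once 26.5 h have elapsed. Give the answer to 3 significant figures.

0.0975 mol/L

Time constants: τᵢ = Vᵢ/Q for each well-mixed tank.
τ₁ = 23.7/0.753 = 31.474 h; τ₂ = 12.5/0.753 = 16.600 h.
Tank 1: C₁ = C_in(1 − e^(−t/τ₁)). Tank 2 (τ₁ ≠ τ₂): C₂ = C_in[1 − (τ₁ e^(−t/τ₁) − τ₂ e^(−t/τ₂))/(τ₁ − τ₂)].
At t = 26.5: e^(−t/τ₁) = 0.43086, e^(−t/τ₂) = 0.20263.
C₂ = 0.310·[1 − (31.474·0.43086 − 16.600·0.20263)/(14.874)] = 0.310·0.31441 = 0.097468 mol/L.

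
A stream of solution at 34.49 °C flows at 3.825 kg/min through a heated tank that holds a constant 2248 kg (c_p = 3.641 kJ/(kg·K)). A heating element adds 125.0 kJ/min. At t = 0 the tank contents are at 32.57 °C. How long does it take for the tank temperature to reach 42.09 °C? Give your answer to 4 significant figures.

1216 min

Unsteady energy balance on the tank contents: M c_p dT/dt = ṁ c_p (T_in − T) + 125.0.
τ = M/ṁ = 587.712 min; T_ss = T_in + Q̇/(ṁ c_p) = 43.4655 °C.
T(t) = T_ss + (T₀ − T_ss) e^(−t/τ). Set T = 42.09:
e^(−t/τ) = (42.09 − 43.4655)/(32.57 − 43.4655) = 0.126244
t = −587.712 · ln(0.126244) = 1216.30 min.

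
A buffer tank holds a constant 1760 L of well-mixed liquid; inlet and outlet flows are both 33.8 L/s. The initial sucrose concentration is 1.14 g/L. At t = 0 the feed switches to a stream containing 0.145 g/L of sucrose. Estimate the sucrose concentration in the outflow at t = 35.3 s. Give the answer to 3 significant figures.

Unsteady species balance (constant V, well mixed): V dC/dt = Q(C_in − C).
So dC/dt = (C_in − C)/τ with τ = V/Q = 1760/33.8 = 52.071 s.
Integrating: C(t) = C_in + (C₀ − C_in) e^(−t/τ).
C(35.3) = 0.145 + (1.14 − 0.145)·e^(−35.3/52.071) = 0.145 + (0.99500)·0.50767 = 0.65013 g/L.

0.650 g/L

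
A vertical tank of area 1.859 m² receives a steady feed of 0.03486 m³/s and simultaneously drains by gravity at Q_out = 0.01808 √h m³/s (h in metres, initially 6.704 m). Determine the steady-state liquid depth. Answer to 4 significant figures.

Level balance: A dh/dt = 0.03486 − 0.01808 √h. Setting dh/dt = 0:
Q_in = 0.01808 √h_ss ⇒ √h_ss = 0.03486/0.01808 = 1.92810.
h_ss = 1.92810² = 3.71756 m. (Since h₀ = 6.704 m > h_ss, the level will fall toward this value.)

3.718 m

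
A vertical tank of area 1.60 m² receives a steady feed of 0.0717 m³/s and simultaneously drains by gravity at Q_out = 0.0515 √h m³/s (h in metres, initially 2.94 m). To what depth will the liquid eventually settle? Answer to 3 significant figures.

1.94 m

A dh/dt = Q_in − 0.0515 √h. Steady state requires inflow = outflow:
Q_in = 0.0515 √h_ss ⇒ √h_ss = 0.0717/0.0515 = 1.3922.
h_ss = 1.3922² = 1.9383 m. (Since h₀ = 2.94 m > h_ss, the level will fall toward this value.)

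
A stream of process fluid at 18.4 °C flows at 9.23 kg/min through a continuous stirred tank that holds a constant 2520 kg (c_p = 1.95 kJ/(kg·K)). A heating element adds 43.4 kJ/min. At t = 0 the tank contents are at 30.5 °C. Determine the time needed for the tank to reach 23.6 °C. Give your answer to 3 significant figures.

340 min

First-law balance (no shaft work): M c_p dT/dt = ṁ c_p (T_in − T) + 43.4.
τ = M/ṁ = 273.02 min; T_ss = T_in + Q̇/(ṁ c_p) = 20.811 °C.
T(t) = T_ss + (T₀ − T_ss) e^(−t/τ). Set T = 23.6:
e^(−t/τ) = (23.6 − 20.811)/(30.5 − 20.811) = 0.28783
t = −273.02 · ln(0.28783) = 340.02 min.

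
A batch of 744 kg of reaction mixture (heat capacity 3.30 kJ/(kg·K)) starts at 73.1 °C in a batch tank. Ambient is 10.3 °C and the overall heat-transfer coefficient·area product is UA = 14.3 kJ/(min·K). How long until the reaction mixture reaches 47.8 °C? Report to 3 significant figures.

88.5 min

M c_p dT/dt = −UA(T − T_amb).
τ = M c_p/UA = 171.69 min; T_ss = T_amb = 10.300 °C.
T(t) = T_ss + (T₀ − T_ss)e^(−t/τ); set T = 47.8:
t = −τ ln[(T − T_ss)/(T₀ − T_ss)] = −171.69 · ln(0.59713) = 88.527 min.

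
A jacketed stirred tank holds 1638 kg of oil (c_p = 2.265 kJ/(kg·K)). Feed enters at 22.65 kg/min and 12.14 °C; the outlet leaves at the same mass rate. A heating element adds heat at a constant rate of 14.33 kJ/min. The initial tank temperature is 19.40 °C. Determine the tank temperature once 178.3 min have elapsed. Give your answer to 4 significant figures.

13.01 °C

Heat balance on the well-mixed liquid: M c_p dT/dt = ṁ c_p (T_in − T) + 14.33.
Rearrange: dT/dt = (T_ss − T)/τ with τ = M/ṁ = 72.3179 min and T_ss = T_in + Q̇/(ṁ c_p) = 12.4193 °C.
Solution: T(t) = T_ss + (T₀ − T_ss) e^(−t/τ).
T(178.3) = 12.4193 + (6.98068)·e^(−178.3/72.3179) = 12.4193 + (6.98068)·0.0849660 = 13.0124 °C.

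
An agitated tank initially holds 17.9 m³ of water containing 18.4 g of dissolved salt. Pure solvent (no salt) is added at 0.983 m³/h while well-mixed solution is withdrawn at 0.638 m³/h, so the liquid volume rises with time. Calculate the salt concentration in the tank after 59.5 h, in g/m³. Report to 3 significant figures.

0.117 g/m³

Total volume: dV/dt = Q_in − Q_out = 0.34500 m³/h, so V(t) = 17.9 + 0.34500 t and V(59.5) = 38.427 m³.
Species balance (pure solvent in): dm/dt = −Q_out · m/V(t).
dm/m = −Q_out dt/(V₀ + 0.34500 t); integrating gives ln(m/m₀) = −(Q_out/(Q_in−Q_out)) ln(V/V₀).
m = m₀ (V₀/V)^(Q_out/(Q_in−Q_out)) = 18.4 × (17.9/38.427)^(1.8493) = 4.4797 g.
C = m/V = 4.4797/38.427 = 0.11658 g/m³.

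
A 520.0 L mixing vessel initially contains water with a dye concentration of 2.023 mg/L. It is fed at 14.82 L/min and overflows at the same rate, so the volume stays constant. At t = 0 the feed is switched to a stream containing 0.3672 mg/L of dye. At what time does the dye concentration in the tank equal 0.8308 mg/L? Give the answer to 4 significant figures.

44.67 min

Species balance: V dC/dt = Q(C_in − C) ⇒ τ = V/Q = 35.0877 min.
C(t) = C_in + (C₀ − C_in) e^(−t/τ). Set C = 0.8308 and solve for t:
e^(−t/τ) = (C − C_in)/(C₀ − C_in) = (0.8308 − 0.3672)/(2.023 − 0.3672) = 0.279986
t = −τ ln(…) = 35.0877 × 1.27302 = 44.6673 min.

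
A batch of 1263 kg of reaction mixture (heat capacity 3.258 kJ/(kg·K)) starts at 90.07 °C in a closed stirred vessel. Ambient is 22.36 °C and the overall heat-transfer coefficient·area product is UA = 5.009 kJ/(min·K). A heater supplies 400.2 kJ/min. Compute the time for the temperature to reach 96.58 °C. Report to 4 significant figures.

M c_p dT/dt = −UA(T − T_amb) + Q̇.
τ = M c_p/UA = 821.492 min; T_ss = T_amb + Q̇/UA = 22.36 + 400.2/5.009 = 102.256 °C.
T(t) = T_ss + (T₀ − T_ss)e^(−t/τ); set T = 96.58:
t = −τ ln[(T − T_ss)/(T₀ − T_ss)] = −821.492 · ln(0.465789) = 627.639 min.

627.6 min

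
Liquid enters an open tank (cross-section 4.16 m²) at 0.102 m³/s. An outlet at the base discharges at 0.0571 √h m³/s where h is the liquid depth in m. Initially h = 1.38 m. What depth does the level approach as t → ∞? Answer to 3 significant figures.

A dh/dt = Q_in − 0.0571 √h. Steady state requires inflow = outflow:
Q_in = 0.0571 √h_ss ⇒ √h_ss = 0.102/0.0571 = 1.7863.
h_ss = 1.7863² = 3.1910 m. (Since h₀ = 1.38 m < h_ss, the level will rise toward this value.)

3.19 m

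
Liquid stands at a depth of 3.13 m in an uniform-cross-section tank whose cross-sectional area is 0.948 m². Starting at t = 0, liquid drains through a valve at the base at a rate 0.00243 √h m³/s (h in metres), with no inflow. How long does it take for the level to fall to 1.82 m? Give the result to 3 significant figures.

328 s

A dh/dt = −Q_out = −0.00243 √h.
∫ h^(−1/2) dh = −(0.00243/A) ∫ dt, giving 2√h = 2√h₀ − (0.00243/A) t.
t = 2A(√h₀ − √h)/0.00243 = 2·0.948·(√3.13 − √1.82)/0.00243
  = 1.8960 × (1.7692 − 1.3491) / 0.00243 = 327.79 s.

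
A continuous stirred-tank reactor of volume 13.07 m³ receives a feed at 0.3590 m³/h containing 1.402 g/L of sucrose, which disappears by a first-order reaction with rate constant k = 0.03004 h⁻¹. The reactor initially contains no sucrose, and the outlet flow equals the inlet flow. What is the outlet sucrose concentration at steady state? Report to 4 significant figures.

Species balance: V dC/dt = Q C_in − Q C − k V C.
Steady state (dC/dt = 0): C_ss = Q C_in/(Q + kV) = C_in/(1 + kV/Q).
C_ss = 0.3590·1.402/(0.3590 + 0.03004·13.07) = 0.503318/0.751623 = 0.669642 g/L.

0.6696 g/L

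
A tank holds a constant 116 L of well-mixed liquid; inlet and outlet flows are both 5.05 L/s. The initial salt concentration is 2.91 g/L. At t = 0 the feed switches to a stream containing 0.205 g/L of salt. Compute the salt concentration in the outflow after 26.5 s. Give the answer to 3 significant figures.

1.06 g/L

Accumulation = in − out for the solute gives V dC/dt = Q(C_in − C).
So dC/dt = (C_in − C)/τ with τ = V/Q = 116/5.05 = 22.970 s.
Integrating: C(t) = C_in + (C₀ − C_in) e^(−t/τ).
C(26.5) = 0.205 + (2.91 − 0.205)·e^(−26.5/22.970) = 0.205 + (2.7050)·0.31548 = 1.0584 g/L.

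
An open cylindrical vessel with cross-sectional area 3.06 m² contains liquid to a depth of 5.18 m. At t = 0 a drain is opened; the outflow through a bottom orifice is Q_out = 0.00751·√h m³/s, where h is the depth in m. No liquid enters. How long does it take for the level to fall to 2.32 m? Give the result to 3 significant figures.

A dh/dt = −Q_out = −0.00751 √h.
This is separable: 2 d(√h)/dt = −0.00751/A, so √h = √h₀ − (0.00751/(2A)) t.
t = 2A(√h₀ − √h)/0.00751 = 2·3.06·(√5.18 − √2.32)/0.00751
  = 6.1200 × (2.2760 − 1.5232) / 0.00751 = 613.47 s.

613 s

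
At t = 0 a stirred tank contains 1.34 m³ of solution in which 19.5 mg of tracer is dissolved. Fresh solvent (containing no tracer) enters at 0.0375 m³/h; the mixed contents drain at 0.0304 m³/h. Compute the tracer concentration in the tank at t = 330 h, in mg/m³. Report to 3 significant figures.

Let m(t) be the amount of tracer. Volume: V(t) = V₀ + (Q_in − Q_out) t = 1.34 + 0.0071000 t; V(330) = 3.6830 m³.
Species balance (pure solvent in): dm/dt = −Q_out · m/V(t).
dm/m = −Q_out dt/(V₀ + 0.0071000 t); integrating gives ln(m/m₀) = −(Q_out/(Q_in−Q_out)) ln(V/V₀).
m = m₀ (V₀/V)^(Q_out/(Q_in−Q_out)) = 19.5 × (1.34/3.6830)^(4.2817) = 0.25701 mg.
C = m/V = 0.25701/3.6830 = 0.069784 mg/m³.

0.0698 mg/m³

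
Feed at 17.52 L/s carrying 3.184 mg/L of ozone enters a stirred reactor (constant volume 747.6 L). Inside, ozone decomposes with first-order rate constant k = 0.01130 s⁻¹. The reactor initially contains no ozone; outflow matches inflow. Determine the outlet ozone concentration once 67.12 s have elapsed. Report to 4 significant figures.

1.939 mg/L

V dC/dt = Q(C_in − C) − k V C.
This is linear with rate a = Q/V + k = 0.0347350 s⁻¹.
C_ss = Q C_in/(Q + kV) = 2.14818 mg/L; C(t) = C_ss + (C₀ − C_ss) e^(−a t).
C(67.12) = 2.14818 + (-2.14818)·e^(−0.0347350·67.12) = 2.14818 + (-2.14818)·0.0971584 = 1.93947 mg/L.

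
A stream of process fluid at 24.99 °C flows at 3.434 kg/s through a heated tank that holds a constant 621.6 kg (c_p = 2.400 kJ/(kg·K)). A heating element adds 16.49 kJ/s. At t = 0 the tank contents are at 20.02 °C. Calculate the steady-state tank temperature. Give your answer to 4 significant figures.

Unsteady energy balance on the tank contents: M c_p dT/dt = ṁ c_p (T_in − T) + 16.49.
At steady state dT/dt = 0 ⇒ T_ss = T_in + Q̇/(ṁ c_p) = 24.99 + 16.49/(3.434·2.400) = 26.9908 °C.

26.99 °C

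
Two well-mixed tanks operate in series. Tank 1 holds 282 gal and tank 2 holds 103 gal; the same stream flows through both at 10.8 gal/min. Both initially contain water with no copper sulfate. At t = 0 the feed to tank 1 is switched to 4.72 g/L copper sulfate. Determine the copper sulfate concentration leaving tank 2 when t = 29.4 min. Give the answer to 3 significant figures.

2.43 g/L

Species balance on tank i: dCᵢ/dt = (Cᵢ₋₁ − Cᵢ)/τᵢ with τᵢ = Vᵢ/Q.
τ₁ = 282/10.8 = 26.111 min; τ₂ = 103/10.8 = 9.5370 min.
Solving the cascade with C₁(0)=C₂(0)=0 gives C₂(t) = C_in[1 − (τ₁ e^(−t/τ₁) − τ₂ e^(−t/τ₂))/(τ₁ − τ₂)].
At t = 29.4: e^(−t/τ₁) = 0.32434, e^(−t/τ₂) = 0.045834.
C₂ = 4.72·[1 − (26.111·0.32434 − 9.5370·0.045834)/(16.574)] = 4.72·0.51540 = 2.4327 g/L.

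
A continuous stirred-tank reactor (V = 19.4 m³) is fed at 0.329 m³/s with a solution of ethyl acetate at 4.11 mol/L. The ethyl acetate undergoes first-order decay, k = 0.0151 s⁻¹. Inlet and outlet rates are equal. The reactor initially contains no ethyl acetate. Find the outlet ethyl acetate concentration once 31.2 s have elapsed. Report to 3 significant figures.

V dC/dt = Q(C_in − C) − k V C.
dC/dt = (Q/V) C_in − (Q/V + k) C; effective rate a = Q/V + k = 0.016959 + 0.0151 = 0.032059 s⁻¹.
C_ss = Q C_in/(Q + kV) = 2.1741 mol/L; C(t) = C_ss + (C₀ − C_ss) e^(−a t).
C(31.2) = 2.1741 + (-2.1741)·e^(−0.032059·31.2) = 2.1741 + (-2.1741)·0.36779 = 1.3745 mol/L.

1.37 mol/L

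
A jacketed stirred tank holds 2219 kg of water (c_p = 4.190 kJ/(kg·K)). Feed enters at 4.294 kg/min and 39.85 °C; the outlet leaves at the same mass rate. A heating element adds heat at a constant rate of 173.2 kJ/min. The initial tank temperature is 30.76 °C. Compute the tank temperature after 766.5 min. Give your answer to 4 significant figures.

Unsteady energy balance on the tank contents: M c_p dT/dt = ṁ c_p (T_in − T) + 173.2.
τ = M/ṁ = 516.768 min; T_ss = T_in + Q̇/(ṁ c_p) = 39.85 + 173.2/(4.294·4.190) = 49.4766 °C.
T approaches T_ss exponentially: T(t) = T_ss + (T₀ − T_ss) e^(−t/τ).
T(766.5) = 49.4766 + (-18.7166)·e^(−766.5/516.768) = 49.4766 + (-18.7166)·0.226897 = 45.2298 °C.

45.23 °C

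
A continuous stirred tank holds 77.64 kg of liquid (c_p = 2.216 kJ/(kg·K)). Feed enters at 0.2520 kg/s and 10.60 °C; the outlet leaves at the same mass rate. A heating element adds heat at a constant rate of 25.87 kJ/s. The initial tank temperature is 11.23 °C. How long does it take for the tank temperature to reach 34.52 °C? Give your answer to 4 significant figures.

First-law balance (no shaft work): M c_p dT/dt = ṁ c_p (T_in − T) + 25.87.
τ = M/ṁ = 308.095 s; T_ss = T_in + Q̇/(ṁ c_p) = 56.9261 °C.
T(t) = T_ss + (T₀ − T_ss) e^(−t/τ). Set T = 34.52:
e^(−t/τ) = (34.52 − 56.9261)/(11.23 − 56.9261) = 0.490329
t = −308.095 · ln(0.490329) = 219.573 s.

219.6 s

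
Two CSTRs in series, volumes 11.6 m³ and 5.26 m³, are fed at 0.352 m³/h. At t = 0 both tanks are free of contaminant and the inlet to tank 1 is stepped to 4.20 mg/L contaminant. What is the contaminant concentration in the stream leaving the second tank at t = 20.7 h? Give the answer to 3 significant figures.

Each tank obeys Vᵢ dCᵢ/dt = Q(Cᵢ₋₁ − Cᵢ), so τᵢ = Vᵢ/Q.
τ₁ = 11.6/0.352 = 32.955 h; τ₂ = 5.26/0.352 = 14.943 h.
Tank 1: C₁ = C_in(1 − e^(−t/τ₁)). Tank 2 (τ₁ ≠ τ₂): C₂ = C_in[1 − (τ₁ e^(−t/τ₁) − τ₂ e^(−t/τ₂))/(τ₁ − τ₂)].
At t = 20.7: e^(−t/τ₁) = 0.53358, e^(−t/τ₂) = 0.25026.
C₂ = 4.20·[1 − (32.955·0.53358 − 14.943·0.25026)/(18.011)] = 4.20·0.23136 = 0.97170 mg/L.

0.972 mg/L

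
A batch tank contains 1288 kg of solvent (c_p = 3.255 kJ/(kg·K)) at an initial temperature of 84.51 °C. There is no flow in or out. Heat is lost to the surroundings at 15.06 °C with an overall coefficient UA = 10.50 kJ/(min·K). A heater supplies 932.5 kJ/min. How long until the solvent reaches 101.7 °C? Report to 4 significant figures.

873.9 min

M c_p dT/dt = −UA(T − T_amb) + Q̇.
τ = M c_p/UA = 399.280 min; T_ss = T_amb + Q̇/UA = 15.06 + 932.5/10.50 = 103.870 °C.
T(t) = T_ss + (T₀ − T_ss)e^(−t/τ); set T = 101.7:
t = −τ ln[(T − T_ss)/(T₀ − T_ss)] = −399.280 · ln(0.112065) = 873.895 min.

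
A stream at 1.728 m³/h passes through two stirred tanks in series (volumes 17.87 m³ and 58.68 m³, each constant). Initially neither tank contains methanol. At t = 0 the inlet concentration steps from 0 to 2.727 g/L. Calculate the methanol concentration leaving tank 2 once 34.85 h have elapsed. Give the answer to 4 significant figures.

1.363 g/L

Species balance on tank i: dCᵢ/dt = (Cᵢ₋₁ − Cᵢ)/τᵢ with τᵢ = Vᵢ/Q.
τ₁ = 17.87/1.728 = 10.3414 h; τ₂ = 58.68/1.728 = 33.9583 h.
Solving the cascade with C₁(0)=C₂(0)=0 gives C₂(t) = C_in[1 − (τ₁ e^(−t/τ₁) − τ₂ e^(−t/τ₂))/(τ₁ − τ₂)].
At t = 34.85: e^(−t/τ₁) = 0.0343918, e^(−t/τ₂) = 0.358346.
C₂ = 2.727·[1 − (10.3414·0.0343918 − 33.9583·0.358346)/(-23.6169)] = 2.727·0.499801 = 1.36296 g/L.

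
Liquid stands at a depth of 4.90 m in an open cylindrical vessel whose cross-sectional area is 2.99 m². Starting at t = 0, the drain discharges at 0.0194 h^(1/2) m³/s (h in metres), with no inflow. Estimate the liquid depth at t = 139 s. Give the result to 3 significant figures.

3.11 m

Accumulation of liquid (constant cross-section A): A dh/dt = −0.0194 √h.
This is separable: 2 d(√h)/dt = −0.0194/A, so √h = √h₀ − (0.0194/(2A)) t.
√h = √4.90 − 0.0194·139/(2·2.99) = 2.2136 − 0.45094 = 1.7627.
h = 1.7627² = 3.1070 m.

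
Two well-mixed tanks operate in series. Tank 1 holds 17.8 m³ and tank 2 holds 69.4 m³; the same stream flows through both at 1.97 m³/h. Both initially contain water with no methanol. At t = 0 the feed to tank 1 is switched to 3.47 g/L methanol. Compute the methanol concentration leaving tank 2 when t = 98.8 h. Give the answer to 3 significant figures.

3.19 g/L

Time constants: τᵢ = Vᵢ/Q for each well-mixed tank.
τ₁ = 17.8/1.97 = 9.0355 h; τ₂ = 69.4/1.97 = 35.228 h.
Solving the cascade with C₁(0)=C₂(0)=0 gives C₂(t) = C_in[1 − (τ₁ e^(−t/τ₁) − τ₂ e^(−t/τ₂))/(τ₁ − τ₂)].
At t = 98.8: e^(−t/τ₁) = 1.7830e-05, e^(−t/τ₂) = 0.060534.
C₂ = 3.47·[1 − (9.0355·1.7830e-05 − 35.228·0.060534)/(-26.193)] = 3.47·0.91859 = 3.1875 g/L.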